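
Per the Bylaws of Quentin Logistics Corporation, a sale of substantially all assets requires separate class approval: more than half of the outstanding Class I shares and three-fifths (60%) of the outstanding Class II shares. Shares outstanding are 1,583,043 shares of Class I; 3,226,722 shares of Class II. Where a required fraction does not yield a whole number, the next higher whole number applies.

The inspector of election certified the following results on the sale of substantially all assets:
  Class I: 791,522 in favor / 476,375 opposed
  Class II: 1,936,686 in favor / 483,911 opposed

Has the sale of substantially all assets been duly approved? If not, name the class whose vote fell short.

Class I: a majority of 1583043 is 791522; 791,522 required, 791,522 in favor — approved.
Class II: 3/5 of 3226722 = 1936033.20, rounded up to 1936034; 1,936,034 required, 1,936,686 in favor — approved.

Approved — every class gave the required vote.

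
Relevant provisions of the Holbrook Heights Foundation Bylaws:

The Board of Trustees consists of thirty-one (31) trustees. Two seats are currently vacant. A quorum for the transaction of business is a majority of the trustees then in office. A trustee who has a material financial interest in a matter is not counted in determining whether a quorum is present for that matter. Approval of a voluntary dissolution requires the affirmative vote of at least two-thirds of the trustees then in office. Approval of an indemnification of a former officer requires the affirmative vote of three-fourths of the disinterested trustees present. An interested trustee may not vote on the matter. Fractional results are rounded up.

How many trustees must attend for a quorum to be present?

15

A majority of 29 is 15.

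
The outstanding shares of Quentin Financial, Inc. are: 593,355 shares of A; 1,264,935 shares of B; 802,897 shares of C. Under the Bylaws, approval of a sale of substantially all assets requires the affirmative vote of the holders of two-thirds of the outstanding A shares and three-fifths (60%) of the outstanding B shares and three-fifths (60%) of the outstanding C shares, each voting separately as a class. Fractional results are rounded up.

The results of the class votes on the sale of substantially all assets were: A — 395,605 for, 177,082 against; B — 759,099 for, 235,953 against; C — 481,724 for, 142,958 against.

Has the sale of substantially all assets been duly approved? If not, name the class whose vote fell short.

Not approved — the C shares did not give the required vote.

A: 2/3 of 593355 = 395570; 395,570 required, 395,605 in favor — approved.
B: 3/5 of 1264935 = 758961; 758,961 required, 759,099 in favor — approved.
C: 3/5 of 802897 = 481738.20, rounded up to 481739; 481,739 required, 481,724 in favor — not approved.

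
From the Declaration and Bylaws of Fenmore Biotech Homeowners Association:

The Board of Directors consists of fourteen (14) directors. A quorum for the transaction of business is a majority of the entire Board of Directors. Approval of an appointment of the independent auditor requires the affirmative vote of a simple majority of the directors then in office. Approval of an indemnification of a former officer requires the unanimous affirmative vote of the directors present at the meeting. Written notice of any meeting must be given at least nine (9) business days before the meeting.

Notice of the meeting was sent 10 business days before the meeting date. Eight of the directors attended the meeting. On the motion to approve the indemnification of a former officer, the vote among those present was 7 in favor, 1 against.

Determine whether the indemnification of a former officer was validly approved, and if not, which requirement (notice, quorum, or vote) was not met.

Notice: 10 business days given; 9 required (10 ≥ 9). Satisfied.
Quorum: 8 present; quorum is 8. Satisfied.
Vote: the indemnification of a former officer requires the unanimous vote of the directors present (8). Unanimous means all 8, so 8 affirmative votes are needed; 7 voted in favor. Not satisfied.

Invalid — vote requirement not satisfied.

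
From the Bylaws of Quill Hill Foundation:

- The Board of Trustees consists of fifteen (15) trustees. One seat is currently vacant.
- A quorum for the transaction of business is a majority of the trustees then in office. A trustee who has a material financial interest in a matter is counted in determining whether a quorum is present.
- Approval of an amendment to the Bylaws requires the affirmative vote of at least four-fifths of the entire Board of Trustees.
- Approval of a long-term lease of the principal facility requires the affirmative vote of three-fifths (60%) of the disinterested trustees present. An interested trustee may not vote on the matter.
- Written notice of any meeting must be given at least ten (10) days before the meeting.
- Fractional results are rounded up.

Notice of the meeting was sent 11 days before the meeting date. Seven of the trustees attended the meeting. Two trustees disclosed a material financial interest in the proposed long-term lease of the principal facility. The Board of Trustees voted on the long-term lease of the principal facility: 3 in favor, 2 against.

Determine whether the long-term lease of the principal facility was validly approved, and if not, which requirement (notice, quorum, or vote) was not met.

Notice: 11 days given; 10 required (11 ≥ 10). Satisfied.
Quorum: 7 present (interested trustees count toward quorum); quorum is 8. Not satisfied.
Vote: the long-term lease of the principal facility requires three-fifths of the disinterested trustees present (7 − 2 = 5). 3/5 of 5 = 3, so 3 affirmative votes are needed; 3 voted in favor. Satisfied. (Moot — without a quorum no business can be validly transacted.)

Invalid — quorum requirement not satisfied.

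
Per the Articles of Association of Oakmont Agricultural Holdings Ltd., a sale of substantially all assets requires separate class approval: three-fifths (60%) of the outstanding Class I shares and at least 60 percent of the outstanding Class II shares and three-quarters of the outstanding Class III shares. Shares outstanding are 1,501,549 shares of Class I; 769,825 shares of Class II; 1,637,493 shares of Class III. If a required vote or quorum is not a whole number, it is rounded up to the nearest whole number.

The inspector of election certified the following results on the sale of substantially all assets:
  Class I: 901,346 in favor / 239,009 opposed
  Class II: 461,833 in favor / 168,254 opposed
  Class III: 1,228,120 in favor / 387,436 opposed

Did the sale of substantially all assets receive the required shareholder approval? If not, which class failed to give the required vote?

Not approved — the Class II shares did not give the required vote.

Class I: 3/5 of 1501549 = 900929.40, rounded up to 900930; 900,930 required, 901,346 in favor — approved.
Class II: 3/5 of 769825 = 461895; 461,895 required, 461,833 in favor — not approved.
Class III: 3/4 of 1637493 = 1228119.75, rounded up to 1228120; 1,228,120 required, 1,228,120 in favor — approved.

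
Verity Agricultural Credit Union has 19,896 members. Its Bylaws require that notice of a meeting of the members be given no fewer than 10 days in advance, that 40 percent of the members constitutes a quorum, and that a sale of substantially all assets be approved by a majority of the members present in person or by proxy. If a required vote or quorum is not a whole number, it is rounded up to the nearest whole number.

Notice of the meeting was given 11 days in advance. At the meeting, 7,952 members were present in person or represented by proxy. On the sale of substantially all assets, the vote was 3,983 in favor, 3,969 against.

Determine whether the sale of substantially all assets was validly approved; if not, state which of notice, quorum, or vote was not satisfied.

Notice: 11 days given; 10 required. Satisfied.
Quorum: 40% of 19,896 = 7,958.40, rounded up to 7,959; 7,952 present. Not satisfied.
Vote: requires a majority of those present (7,952); a majority of 7952 is 3977, so 3,977 needed; 3,983 in favor. Satisfied.

Invalid — quorum requirement not satisfied.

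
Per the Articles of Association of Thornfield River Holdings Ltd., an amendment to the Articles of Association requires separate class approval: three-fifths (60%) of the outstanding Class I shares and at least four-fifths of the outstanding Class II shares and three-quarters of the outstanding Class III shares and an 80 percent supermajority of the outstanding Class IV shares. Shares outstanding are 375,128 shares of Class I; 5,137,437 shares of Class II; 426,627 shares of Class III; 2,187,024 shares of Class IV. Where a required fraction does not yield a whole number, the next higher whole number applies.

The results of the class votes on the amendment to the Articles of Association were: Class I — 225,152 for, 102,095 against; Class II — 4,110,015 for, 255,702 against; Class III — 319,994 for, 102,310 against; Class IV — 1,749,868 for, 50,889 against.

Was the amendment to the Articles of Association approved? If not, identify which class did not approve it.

Class I: 3/5 of 375128 = 225076.80, rounded up to 225077; 225,077 required, 225,152 in favor — approved.
Class II: 4/5 of 5137437 = 4109949.60, rounded up to 4109950; 4,109,950 required, 4,110,015 in favor — approved.
Class III: 3/4 of 426627 = 319970.25, rounded up to 319971; 319,971 required, 319,994 in favor — approved.
Class IV: 4/5 of 2187024 = 1749619.20, rounded up to 1749620; 1,749,620 required, 1,749,868 in favor — approved.

Approved — every class gave the required vote.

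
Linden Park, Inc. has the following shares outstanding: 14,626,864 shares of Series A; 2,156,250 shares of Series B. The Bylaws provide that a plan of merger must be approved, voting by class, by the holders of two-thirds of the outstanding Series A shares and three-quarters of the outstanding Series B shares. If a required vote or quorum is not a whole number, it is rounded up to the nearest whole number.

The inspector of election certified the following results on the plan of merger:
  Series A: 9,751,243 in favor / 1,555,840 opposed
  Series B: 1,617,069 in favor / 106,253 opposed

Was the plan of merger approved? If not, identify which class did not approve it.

Not approved — the Series B shares did not give the required vote.

Series A: 2/3 of 14626864 = 9751242.67, rounded up to 9751243; 9,751,243 required, 9,751,243 in favor — approved.
Series B: 3/4 of 2156250 = 1617187.50, rounded up to 1617188; 1,617,188 required, 1,617,069 in favor — not approved.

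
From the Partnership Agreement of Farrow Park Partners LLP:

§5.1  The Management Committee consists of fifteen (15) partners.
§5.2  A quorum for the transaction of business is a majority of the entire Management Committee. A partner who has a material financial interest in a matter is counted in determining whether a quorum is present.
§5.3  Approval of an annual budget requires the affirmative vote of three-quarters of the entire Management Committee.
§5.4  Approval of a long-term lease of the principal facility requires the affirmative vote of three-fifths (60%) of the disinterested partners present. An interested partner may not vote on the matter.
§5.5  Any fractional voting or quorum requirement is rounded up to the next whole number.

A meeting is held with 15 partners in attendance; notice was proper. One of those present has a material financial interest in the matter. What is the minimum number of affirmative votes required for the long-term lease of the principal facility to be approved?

9

The long-term lease of the principal facility requires three-fifths of the disinterested partners present (15 − 1 = 14).
3/5 of 14 = 8.40, rounded up to 9.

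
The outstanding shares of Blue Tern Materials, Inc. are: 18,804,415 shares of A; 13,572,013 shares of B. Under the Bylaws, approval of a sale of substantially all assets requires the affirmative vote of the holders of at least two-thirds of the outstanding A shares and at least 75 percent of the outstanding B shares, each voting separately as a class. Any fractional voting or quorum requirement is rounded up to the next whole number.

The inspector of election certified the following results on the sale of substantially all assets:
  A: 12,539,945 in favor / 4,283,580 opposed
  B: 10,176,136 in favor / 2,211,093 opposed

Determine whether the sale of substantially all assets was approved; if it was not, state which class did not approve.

A: 2/3 of 18804415 = 12536276.67, rounded up to 12536277; 12,536,277 required, 12,539,945 in favor — approved.
B: 3/4 of 13572013 = 10179009.75, rounded up to 10179010; 10,179,010 required, 10,176,136 in favor — not approved.

Not approved — the B shares did not give the required vote.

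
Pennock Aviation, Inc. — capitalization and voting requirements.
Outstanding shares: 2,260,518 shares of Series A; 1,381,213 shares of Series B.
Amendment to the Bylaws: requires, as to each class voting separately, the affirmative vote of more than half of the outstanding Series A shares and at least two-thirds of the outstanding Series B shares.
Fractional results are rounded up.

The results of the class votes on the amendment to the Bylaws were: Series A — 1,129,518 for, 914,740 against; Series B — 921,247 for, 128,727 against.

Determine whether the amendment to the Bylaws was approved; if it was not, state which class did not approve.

Series A: a majority of 2260518 is 1130260; 1,130,260 required, 1,129,518 in favor — not approved.
Series B: 2/3 of 1381213 = 920808.67, rounded up to 920809; 920,809 required, 921,247 in favor — approved.

Not approved — the Series A shares did not give the required vote.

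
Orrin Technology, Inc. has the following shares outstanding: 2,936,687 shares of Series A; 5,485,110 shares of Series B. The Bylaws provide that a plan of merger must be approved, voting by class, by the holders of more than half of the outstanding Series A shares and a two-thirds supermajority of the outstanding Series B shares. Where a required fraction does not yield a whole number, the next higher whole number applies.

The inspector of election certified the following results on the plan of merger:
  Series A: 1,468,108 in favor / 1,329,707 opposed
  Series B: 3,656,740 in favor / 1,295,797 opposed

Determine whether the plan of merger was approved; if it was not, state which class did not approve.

Series A: a majority of 2936687 is 1468344; 1,468,344 required, 1,468,108 in favor — not approved.
Series B: 2/3 of 5485110 = 3656740; 3,656,740 required, 3,656,740 in favor — approved.

Not approved — the Series A shares did not give the required vote.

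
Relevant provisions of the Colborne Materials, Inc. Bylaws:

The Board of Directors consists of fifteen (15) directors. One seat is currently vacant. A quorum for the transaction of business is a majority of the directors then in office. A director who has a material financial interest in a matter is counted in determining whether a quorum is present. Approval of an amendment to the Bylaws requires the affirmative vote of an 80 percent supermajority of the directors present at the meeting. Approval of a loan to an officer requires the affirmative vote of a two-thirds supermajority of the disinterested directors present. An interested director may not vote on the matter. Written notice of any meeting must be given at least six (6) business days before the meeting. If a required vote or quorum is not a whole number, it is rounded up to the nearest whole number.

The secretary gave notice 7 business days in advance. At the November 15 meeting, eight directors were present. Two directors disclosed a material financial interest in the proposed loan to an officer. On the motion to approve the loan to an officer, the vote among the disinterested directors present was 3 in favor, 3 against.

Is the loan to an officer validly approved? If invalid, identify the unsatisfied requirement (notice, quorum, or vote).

Notice: 7 business days given; 6 required (7 ≥ 6). Satisfied.
Quorum: 8 present (interested directors count toward quorum); quorum is 8. Satisfied.
Vote: the loan to an officer requires two-thirds of the disinterested directors present (8 − 2 = 6). 2/3 of 6 = 4, so 4 affirmative votes are needed; 3 voted in favor. Not satisfied.

Invalid — vote requirement not satisfied.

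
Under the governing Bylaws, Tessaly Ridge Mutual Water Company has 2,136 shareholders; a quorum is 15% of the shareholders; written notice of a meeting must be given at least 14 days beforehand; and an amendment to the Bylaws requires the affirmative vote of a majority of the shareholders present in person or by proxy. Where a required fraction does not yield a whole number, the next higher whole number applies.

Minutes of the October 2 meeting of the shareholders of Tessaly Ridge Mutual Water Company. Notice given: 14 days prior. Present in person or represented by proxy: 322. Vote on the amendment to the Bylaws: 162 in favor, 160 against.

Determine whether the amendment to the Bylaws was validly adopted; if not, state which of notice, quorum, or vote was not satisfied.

Notice: 14 days given; 14 required. Satisfied.
Quorum: 15% of 2,136 = 320.40, rounded up to 321; 322 present. Satisfied.
Vote: requires a majority of those present (322); a majority of 322 is 162, so 162 needed; 162 in favor. Satisfied.

Valid — all requirements satisfied.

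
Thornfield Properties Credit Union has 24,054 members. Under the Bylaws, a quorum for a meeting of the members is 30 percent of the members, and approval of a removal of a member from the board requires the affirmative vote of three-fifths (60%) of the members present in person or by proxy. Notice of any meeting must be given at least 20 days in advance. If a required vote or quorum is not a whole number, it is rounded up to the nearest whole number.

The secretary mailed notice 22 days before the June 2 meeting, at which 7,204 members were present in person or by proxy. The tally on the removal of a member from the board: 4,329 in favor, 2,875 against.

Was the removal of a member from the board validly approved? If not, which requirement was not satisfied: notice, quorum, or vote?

Notice: 22 days given; 20 required. Satisfied.
Quorum: 30% of 24,054 = 7,216.20, rounded up to 7,217; 7,204 present. Not satisfied.
Vote: requires three-fifths of those present (7,204); 3/5 of 7204 = 4322.40, rounded up to 4323, so 4,323 needed; 4,329 in favor. Satisfied.

Invalid — quorum requirement not satisfied.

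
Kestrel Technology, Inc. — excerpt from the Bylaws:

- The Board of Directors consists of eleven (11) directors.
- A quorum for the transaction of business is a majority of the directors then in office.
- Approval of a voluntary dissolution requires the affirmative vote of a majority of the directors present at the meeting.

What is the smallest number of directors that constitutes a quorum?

A majority of 11 is 6.

6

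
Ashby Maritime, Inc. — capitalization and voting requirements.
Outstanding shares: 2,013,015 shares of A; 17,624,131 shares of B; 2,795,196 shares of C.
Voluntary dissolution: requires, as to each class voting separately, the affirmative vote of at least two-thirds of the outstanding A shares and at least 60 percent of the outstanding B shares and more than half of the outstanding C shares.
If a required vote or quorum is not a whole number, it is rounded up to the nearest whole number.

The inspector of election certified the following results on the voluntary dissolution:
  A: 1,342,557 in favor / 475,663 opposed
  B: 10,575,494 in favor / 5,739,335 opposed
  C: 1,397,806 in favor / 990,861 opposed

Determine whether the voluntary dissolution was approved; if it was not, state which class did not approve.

Approved — every class gave the required vote.

A: 2/3 of 2013015 = 1342010; 1,342,010 required, 1,342,557 in favor — approved.
B: 3/5 of 17624131 = 10574478.60, rounded up to 10574479; 10,574,479 required, 10,575,494 in favor — approved.
C: a majority of 2795196 is 1397599; 1,397,599 required, 1,397,806 in favor — approved.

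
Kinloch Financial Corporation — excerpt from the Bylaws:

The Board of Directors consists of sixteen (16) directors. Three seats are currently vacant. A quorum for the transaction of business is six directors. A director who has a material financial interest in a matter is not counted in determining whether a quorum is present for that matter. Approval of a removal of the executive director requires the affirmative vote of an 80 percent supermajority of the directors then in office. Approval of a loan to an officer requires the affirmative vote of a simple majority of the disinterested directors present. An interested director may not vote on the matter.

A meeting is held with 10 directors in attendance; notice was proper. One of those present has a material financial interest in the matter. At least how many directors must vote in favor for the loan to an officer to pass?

5

The loan to an officer requires a majority of the disinterested directors present (10 − 1 = 9).
A majority of 9 is 5.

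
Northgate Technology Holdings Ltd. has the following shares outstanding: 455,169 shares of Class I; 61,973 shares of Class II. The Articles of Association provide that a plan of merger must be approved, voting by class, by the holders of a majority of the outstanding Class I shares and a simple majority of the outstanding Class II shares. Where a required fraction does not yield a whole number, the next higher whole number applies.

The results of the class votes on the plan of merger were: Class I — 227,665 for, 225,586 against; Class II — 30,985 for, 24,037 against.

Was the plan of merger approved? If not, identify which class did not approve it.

Not approved — the Class II shares did not give the required vote.

Class I: a majority of 455169 is 227585; 227,585 required, 227,665 in favor — approved.
Class II: a majority of 61973 is 30987; 30,987 required, 30,985 in favor — not approved.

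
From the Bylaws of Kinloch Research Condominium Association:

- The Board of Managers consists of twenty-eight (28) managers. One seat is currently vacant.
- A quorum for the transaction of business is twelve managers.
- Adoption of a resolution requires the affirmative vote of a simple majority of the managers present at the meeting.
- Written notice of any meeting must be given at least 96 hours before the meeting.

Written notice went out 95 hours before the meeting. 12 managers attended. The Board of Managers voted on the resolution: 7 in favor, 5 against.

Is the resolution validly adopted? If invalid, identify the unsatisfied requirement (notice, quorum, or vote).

Invalid — notice requirement not satisfied.

Notice: 95 hours given; 96 required (95 < 96). Not satisfied.
Quorum: 12 present; quorum is 12. Satisfied.
Vote: the resolution requires a majority of the managers present (12). A majority of 12 is 7, so 7 affirmative votes are needed; 7 voted in favor. Satisfied.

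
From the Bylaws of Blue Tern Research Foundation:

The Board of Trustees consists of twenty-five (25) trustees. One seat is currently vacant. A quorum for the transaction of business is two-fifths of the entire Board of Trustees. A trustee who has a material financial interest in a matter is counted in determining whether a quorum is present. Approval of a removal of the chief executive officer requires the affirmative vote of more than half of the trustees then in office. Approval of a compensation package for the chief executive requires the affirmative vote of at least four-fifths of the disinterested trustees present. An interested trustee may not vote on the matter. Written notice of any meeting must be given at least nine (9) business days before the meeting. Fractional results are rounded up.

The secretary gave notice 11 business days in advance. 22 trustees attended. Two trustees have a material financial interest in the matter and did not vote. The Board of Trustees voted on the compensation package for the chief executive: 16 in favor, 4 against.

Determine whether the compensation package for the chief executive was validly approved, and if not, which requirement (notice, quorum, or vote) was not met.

Notice: 11 business days given; 9 required (11 ≥ 9). Satisfied.
Quorum: 22 present (interested trustees count toward quorum); quorum is 10. Satisfied.
Vote: the compensation package for the chief executive requires four-fifths of the disinterested trustees present (22 − 2 = 20). 4/5 of 20 = 16, so 16 affirmative votes are needed; 16 voted in favor. Satisfied.

Valid — all requirements satisfied.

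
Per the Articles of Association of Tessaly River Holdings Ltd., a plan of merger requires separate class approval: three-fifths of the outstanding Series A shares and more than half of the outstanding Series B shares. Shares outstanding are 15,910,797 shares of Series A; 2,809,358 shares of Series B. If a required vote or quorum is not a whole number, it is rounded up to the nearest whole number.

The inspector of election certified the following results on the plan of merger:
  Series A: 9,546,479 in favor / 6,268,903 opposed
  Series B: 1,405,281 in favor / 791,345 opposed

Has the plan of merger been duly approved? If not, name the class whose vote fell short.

Series A: 3/5 of 15910797 = 9546478.20, rounded up to 9546479; 9,546,479 required, 9,546,479 in favor — approved.
Series B: a majority of 2809358 is 1404680; 1,404,680 required, 1,405,281 in favor — approved.

Approved — every class gave the required vote.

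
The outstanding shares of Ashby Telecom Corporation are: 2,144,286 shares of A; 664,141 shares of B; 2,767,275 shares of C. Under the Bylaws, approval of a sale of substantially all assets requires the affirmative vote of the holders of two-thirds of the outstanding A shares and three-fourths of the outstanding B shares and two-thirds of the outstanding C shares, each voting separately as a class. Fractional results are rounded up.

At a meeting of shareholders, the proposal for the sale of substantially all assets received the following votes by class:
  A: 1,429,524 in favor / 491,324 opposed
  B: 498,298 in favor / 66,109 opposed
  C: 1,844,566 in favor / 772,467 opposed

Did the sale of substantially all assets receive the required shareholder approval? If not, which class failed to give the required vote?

A: 2/3 of 2144286 = 1429524; 1,429,524 required, 1,429,524 in favor — approved.
B: 3/4 of 664141 = 498105.75, rounded up to 498106; 498,106 required, 498,298 in favor — approved.
C: 2/3 of 2767275 = 1844850; 1,844,850 required, 1,844,566 in favor — not approved.

Not approved — the C shares did not give the required vote.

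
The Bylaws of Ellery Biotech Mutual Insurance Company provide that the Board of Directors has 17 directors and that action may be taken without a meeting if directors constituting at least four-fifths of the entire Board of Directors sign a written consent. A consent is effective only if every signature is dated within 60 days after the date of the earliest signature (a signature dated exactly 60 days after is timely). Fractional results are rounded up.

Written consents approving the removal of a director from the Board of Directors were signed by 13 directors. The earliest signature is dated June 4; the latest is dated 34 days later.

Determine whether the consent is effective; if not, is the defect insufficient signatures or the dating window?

Signatures required: at least four-fifths of 17 — 4/5 of 17 = 13.60, rounded up to 14, so 14 needed; 13 signed. Insufficient.
Dating window: the latest signature is 34 days after the earliest; the limit is 60 days. Within the window.

Not effective — insufficient signatures.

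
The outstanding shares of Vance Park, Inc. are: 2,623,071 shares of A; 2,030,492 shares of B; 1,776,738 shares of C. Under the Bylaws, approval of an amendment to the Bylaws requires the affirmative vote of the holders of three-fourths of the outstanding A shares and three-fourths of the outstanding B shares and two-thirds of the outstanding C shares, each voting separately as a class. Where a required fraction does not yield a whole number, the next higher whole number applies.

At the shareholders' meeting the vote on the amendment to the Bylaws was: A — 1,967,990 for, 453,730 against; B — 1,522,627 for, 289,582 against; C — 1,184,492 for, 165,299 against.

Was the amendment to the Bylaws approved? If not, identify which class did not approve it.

A: 3/4 of 2623071 = 1967303.25, rounded up to 1967304; 1,967,304 required, 1,967,990 in favor — approved.
B: 3/4 of 2030492 = 1522869; 1,522,869 required, 1,522,627 in favor — not approved.
C: 2/3 of 1776738 = 1184492; 1,184,492 required, 1,184,492 in favor — approved.

Not approved — the B shares did not give the required vote.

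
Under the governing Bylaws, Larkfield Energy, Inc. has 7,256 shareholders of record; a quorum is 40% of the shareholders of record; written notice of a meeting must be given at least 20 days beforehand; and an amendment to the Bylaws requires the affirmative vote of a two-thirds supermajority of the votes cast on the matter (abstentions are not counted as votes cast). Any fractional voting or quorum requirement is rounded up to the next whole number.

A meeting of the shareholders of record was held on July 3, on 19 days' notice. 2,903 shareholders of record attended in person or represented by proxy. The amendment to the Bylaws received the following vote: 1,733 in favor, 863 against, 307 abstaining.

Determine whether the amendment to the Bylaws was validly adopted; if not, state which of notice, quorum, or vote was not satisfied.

Notice: 19 days given; 20 required. Not satisfied.
Quorum: 40% of 7,256 = 2,902.40, rounded up to 2,903; 2,903 present. Satisfied.
Vote: requires two-thirds of the votes cast (2,903 − 307 abstaining = 2,596); 2/3 of 2596 = 1730.67, rounded up to 1731, so 1,731 needed; 1,733 in favor. Satisfied.

Invalid — notice requirement not satisfied.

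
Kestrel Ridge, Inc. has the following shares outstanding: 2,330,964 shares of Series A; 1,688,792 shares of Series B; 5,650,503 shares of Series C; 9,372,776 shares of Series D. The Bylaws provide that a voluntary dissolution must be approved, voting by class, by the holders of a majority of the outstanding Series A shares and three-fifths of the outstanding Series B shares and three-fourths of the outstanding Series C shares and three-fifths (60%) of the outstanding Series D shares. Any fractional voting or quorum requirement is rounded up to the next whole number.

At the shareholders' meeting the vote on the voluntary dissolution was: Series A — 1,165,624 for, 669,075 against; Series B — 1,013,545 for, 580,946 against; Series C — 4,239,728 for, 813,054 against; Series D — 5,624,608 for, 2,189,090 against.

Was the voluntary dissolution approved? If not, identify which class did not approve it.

Series A: a majority of 2330964 is 1165483; 1,165,483 required, 1,165,624 in favor — approved.
Series B: 3/5 of 1688792 = 1013275.20, rounded up to 1013276; 1,013,276 required, 1,013,545 in favor — approved.
Series C: 3/4 of 5650503 = 4237877.25, rounded up to 4237878; 4,237,878 required, 4,239,728 in favor — approved.
Series D: 3/5 of 9372776 = 5623665.60, rounded up to 5623666; 5,623,666 required, 5,624,608 in favor — approved.

Approved — every class gave the required vote.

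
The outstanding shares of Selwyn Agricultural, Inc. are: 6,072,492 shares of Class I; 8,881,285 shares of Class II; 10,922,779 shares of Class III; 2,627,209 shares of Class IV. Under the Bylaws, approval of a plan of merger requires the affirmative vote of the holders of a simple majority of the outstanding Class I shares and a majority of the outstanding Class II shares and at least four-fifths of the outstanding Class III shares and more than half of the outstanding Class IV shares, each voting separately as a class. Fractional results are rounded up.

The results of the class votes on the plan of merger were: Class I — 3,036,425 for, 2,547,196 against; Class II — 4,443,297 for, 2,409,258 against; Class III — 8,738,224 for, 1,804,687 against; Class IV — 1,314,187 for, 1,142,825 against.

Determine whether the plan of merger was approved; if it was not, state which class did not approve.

Class I: a majority of 6072492 is 3036247; 3,036,247 required, 3,036,425 in favor — approved.
Class II: a majority of 8881285 is 4440643; 4,440,643 required, 4,443,297 in favor — approved.
Class III: 4/5 of 10922779 = 8738223.20, rounded up to 8738224; 8,738,224 required, 8,738,224 in favor — approved.
Class IV: a majority of 2627209 is 1313605; 1,313,605 required, 1,314,187 in favor — approved.

Approved — every class gave the required vote.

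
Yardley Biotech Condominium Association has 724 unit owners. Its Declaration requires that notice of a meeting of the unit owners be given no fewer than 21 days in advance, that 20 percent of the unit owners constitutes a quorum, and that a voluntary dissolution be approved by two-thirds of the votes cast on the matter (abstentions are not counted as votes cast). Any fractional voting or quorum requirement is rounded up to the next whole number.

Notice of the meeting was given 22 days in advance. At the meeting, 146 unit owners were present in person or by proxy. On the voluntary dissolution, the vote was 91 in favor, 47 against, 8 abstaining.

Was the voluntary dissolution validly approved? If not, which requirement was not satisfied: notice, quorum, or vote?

Invalid — vote requirement not satisfied.

Notice: 22 days given; 21 required. Satisfied.
Quorum: 20% of 724 = 144.80, rounded up to 145; 146 present. Satisfied.
Vote: requires two-thirds of the votes cast (146 − 8 abstaining = 138); 2/3 of 138 = 92, so 92 needed; 91 in favor. Not satisfied.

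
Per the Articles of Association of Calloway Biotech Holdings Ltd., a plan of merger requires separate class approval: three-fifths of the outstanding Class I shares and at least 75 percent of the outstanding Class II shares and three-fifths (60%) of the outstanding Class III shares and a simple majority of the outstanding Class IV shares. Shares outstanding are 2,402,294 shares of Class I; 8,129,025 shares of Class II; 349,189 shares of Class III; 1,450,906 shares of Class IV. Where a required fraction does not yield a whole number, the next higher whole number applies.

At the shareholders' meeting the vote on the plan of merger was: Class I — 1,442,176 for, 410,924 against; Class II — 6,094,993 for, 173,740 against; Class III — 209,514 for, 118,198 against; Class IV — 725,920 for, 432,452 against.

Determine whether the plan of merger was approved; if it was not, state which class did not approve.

Not approved — the Class II shares did not give the required vote.

Class I: 3/5 of 2402294 = 1441376.40, rounded up to 1441377; 1,441,377 required, 1,442,176 in favor — approved.
Class II: 3/4 of 8129025 = 6096768.75, rounded up to 6096769; 6,096,769 required, 6,094,993 in favor — not approved.
Class III: 3/5 of 349189 = 209513.40, rounded up to 209514; 209,514 required, 209,514 in favor — approved.
Class IV: a majority of 1450906 is 725454; 725,454 required, 725,920 in favor — approved.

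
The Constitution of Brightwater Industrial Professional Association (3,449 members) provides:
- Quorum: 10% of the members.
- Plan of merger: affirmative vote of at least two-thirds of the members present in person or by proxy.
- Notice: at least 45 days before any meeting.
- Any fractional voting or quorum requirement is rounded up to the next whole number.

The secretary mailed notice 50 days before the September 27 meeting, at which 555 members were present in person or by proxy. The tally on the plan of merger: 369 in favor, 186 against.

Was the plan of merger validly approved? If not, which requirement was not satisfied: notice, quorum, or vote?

Notice: 50 days given; 45 required. Satisfied.
Quorum: 10% of 3,449 = 344.90, rounded up to 345; 555 present. Satisfied.
Vote: requires two-thirds of those present (555); 2/3 of 555 = 370, so 370 needed; 369 in favor. Not satisfied.

Invalid — vote requirement not satisfied.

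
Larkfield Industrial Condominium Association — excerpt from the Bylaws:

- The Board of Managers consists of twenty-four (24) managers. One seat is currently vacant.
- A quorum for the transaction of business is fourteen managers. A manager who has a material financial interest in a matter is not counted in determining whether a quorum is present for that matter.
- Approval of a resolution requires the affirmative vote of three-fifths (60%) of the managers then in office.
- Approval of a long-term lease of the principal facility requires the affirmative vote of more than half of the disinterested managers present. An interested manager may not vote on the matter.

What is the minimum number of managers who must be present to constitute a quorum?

14

The quorum is fixed at 14.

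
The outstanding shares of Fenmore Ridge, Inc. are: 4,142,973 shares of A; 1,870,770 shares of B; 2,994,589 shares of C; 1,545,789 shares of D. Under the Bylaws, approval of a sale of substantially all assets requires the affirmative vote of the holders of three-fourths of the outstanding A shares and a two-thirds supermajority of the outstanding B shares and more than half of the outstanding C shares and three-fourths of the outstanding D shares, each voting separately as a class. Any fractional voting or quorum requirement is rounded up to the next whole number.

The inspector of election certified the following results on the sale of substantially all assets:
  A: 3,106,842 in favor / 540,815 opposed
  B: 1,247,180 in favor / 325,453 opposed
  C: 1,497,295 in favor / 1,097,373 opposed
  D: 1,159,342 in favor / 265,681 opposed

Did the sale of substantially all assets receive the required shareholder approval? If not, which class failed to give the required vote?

A: 3/4 of 4142973 = 3107229.75, rounded up to 3107230; 3,107,230 required, 3,106,842 in favor — not approved.
B: 2/3 of 1870770 = 1247180; 1,247,180 required, 1,247,180 in favor — approved.
C: a majority of 2994589 is 1497295; 1,497,295 required, 1,497,295 in favor — approved.
D: 3/4 of 1545789 = 1159341.75, rounded up to 1159342; 1,159,342 required, 1,159,342 in favor — approved.

Not approved — the A shares did not give the required vote.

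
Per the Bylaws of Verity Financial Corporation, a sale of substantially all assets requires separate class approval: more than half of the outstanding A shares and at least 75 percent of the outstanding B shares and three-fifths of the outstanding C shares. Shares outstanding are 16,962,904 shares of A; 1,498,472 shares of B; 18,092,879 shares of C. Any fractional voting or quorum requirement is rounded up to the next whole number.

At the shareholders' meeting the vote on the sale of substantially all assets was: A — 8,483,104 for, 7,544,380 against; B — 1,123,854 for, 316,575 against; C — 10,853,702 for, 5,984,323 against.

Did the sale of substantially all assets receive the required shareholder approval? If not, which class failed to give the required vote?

A: a majority of 16962904 is 8481453; 8,481,453 required, 8,483,104 in favor — approved.
B: 3/4 of 1498472 = 1123854; 1,123,854 required, 1,123,854 in favor — approved.
C: 3/5 of 18092879 = 10855727.40, rounded up to 10855728; 10,855,728 required, 10,853,702 in favor — not approved.

Not approved — the C shares did not give the required vote.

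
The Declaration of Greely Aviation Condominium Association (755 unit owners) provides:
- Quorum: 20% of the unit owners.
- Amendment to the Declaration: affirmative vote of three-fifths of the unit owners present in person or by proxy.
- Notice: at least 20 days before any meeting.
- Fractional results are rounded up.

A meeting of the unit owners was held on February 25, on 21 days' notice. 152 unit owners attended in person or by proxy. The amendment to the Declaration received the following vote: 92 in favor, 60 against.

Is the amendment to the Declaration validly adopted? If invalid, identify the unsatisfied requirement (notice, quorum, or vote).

Valid — all requirements satisfied.

Notice: 21 days given; 20 required. Satisfied.
Quorum: 20% of 755 = 151; 152 present. Satisfied.
Vote: requires three-fifths of those present (152); 3/5 of 152 = 91.20, rounded up to 92, so 92 needed; 92 in favor. Satisfied.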